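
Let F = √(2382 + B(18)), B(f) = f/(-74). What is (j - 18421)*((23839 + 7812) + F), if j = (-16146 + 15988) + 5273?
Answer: -421148206 - 332650*√5217/37 ≈ -4.2180e+8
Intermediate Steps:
B(f) = -f/74 (B(f) = f*(-1/74) = -f/74)
F = 25*√5217/37 (F = √(2382 - 1/74*18) = √(2382 - 9/37) = √(88125/37) = 25*√5217/37 ≈ 48.803)
j = 5115 (j = -158 + 5273 = 5115)
(j - 18421)*((23839 + 7812) + F) = (5115 - 18421)*((23839 + 7812) + 25*√5217/37) = -13306*(31651 + 25*√5217/37) = -421148206 - 332650*√5217/37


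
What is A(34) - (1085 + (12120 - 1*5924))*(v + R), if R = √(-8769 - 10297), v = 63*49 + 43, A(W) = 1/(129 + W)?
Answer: -3714693389/163 - 7281*I*√19066 ≈ -2.279e+7 - 1.0054e+6*I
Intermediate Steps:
v = 3130 (v = 3087 + 43 = 3130)
R = I*√19066 (R = √(-19066) = I*√19066 ≈ 138.08*I)
A(34) - (1085 + (12120 - 1*5924))*(v + R) = 1/(129 + 34) - (1085 + (12120 - 1*5924))*(3130 + I*√19066) = 1/163 - (1085 + (12120 - 5924))*(3130 + I*√19066) = 1/163 - (1085 + 6196)*(3130 + I*√19066) = 1/163 - 7281*(3130 + I*√19066) = 1/163 - (22789530 + 7281*I*√19066) = 1/163 + (-22789530 - 7281*I*√19066) = -3714693389/163 - 7281*I*√19066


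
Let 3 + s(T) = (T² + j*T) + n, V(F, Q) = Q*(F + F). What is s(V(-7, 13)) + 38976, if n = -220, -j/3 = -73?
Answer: 32019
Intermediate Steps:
j = 219 (j = -3*(-73) = 219)
V(F, Q) = 2*F*Q (V(F, Q) = Q*(2*F) = 2*F*Q)
s(T) = -223 + T² + 219*T (s(T) = -3 + ((T² + 219*T) - 220) = -3 + (-220 + T² + 219*T) = -223 + T² + 219*T)
s(V(-7, 13)) + 38976 = (-223 + (2*(-7)*13)² + 219*(2*(-7)*13)) + 38976 = (-223 + (-182)² + 219*(-182)) + 38976 = (-223 + 33124 - 39858) + 38976 = -6957 + 38976 = 32019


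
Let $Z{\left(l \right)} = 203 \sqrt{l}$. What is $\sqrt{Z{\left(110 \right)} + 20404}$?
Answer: $\sqrt{20404 + 203 \sqrt{110}} \approx 150.11$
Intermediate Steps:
$\sqrt{Z{\left(110 \right)} + 20404} = \sqrt{203 \sqrt{110} + 20404} = \sqrt{20404 + 203 \sqrt{110}}$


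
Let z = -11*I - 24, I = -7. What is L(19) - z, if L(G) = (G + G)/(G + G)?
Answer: -52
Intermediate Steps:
L(G) = 1 (L(G) = (2*G)/((2*G)) = (2*G)*(1/(2*G)) = 1)
z = 53 (z = -11*(-7) - 24 = 77 - 24 = 53)
L(19) - z = 1 - 1*53 = 1 - 53 = -52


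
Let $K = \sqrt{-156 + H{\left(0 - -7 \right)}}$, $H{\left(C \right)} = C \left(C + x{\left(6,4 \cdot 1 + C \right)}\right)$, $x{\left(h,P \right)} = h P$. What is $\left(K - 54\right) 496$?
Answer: $-26784 + 496 \sqrt{355} \approx -17439.0$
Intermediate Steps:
$x{\left(h,P \right)} = P h$
$H{\left(C \right)} = C \left(24 + 7 C\right)$ ($H{\left(C \right)} = C \left(C + \left(4 \cdot 1 + C\right) 6\right) = C \left(C + \left(4 + C\right) 6\right) = C \left(C + \left(24 + 6 C\right)\right) = C \left(24 + 7 C\right)$)
$K = \sqrt{355}$ ($K = \sqrt{-156 + \left(0 - -7\right) \left(24 + 7 \left(0 - -7\right)\right)} = \sqrt{-156 + \left(0 + 7\right) \left(24 + 7 \left(0 + 7\right)\right)} = \sqrt{-156 + 7 \left(24 + 7 \cdot 7\right)} = \sqrt{-156 + 7 \left(24 + 49\right)} = \sqrt{-156 + 7 \cdot 73} = \sqrt{-156 + 511} = \sqrt{355} \approx 18.841$)
$\left(K - 54\right) 496 = \left(\sqrt{355} - 54\right) 496 = \left(-54 + \sqrt{355}\right) 496 = -26784 + 496 \sqrt{355}$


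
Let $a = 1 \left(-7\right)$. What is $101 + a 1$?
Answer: $94$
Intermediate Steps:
$a = -7$
$101 + a 1 = 101 - 7 = 94$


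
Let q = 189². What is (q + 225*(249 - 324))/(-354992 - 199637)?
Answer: -18846/554629 ≈ -0.033979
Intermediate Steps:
q = 35721
(q + 225*(249 - 324))/(-354992 - 199637) = (35721 + 225*(249 - 324))/(-354992 - 199637) = (35721 + 225*(-75))/(-554629) = (35721 - 16875)*(-1/554629) = 18846*(-1/554629) = -18846/554629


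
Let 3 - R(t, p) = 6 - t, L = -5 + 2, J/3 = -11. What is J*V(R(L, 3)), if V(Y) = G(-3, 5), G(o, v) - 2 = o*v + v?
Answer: 264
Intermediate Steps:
J = -33 (J = 3*(-11) = -33)
G(o, v) = 2 + v + o*v (G(o, v) = 2 + (o*v + v) = 2 + (v + o*v) = 2 + v + o*v)
L = -3
R(t, p) = -3 + t (R(t, p) = 3 - (6 - t) = 3 + (-6 + t) = -3 + t)
V(Y) = -8 (V(Y) = 2 + 5 - 3*5 = 2 + 5 - 15 = -8)
J*V(R(L, 3)) = -33*(-8) = 264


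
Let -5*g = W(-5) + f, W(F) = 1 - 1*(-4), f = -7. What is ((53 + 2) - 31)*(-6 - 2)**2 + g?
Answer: 7682/5 ≈ 1536.4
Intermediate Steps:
W(F) = 5 (W(F) = 1 + 4 = 5)
g = 2/5 (g = -(5 - 7)/5 = -1/5*(-2) = 2/5 ≈ 0.40000)
((53 + 2) - 31)*(-6 - 2)**2 + g = ((53 + 2) - 31)*(-6 - 2)**2 + 2/5 = (55 - 31)*(-8)**2 + 2/5 = 24*64 + 2/5 = 1536 + 2/5 = 7682/5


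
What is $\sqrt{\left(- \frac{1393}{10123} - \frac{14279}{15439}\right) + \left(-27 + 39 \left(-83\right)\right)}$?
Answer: $\frac{2 i \sqrt{19938308534054502711}}{156288997} \approx 57.141 i$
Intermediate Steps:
$\sqrt{\left(- \frac{1393}{10123} - \frac{14279}{15439}\right) + \left(-27 + 39 \left(-83\right)\right)} = \sqrt{\left(\left(-1393\right) \frac{1}{10123} - \frac{14279}{15439}\right) - 3264} = \sqrt{\left(- \frac{1393}{10123} - \frac{14279}{15439}\right) - 3264} = \sqrt{- \frac{166052844}{156288997} - 3264} = \sqrt{- \frac{510293339052}{156288997}} = \frac{2 i \sqrt{19938308534054502711}}{156288997}$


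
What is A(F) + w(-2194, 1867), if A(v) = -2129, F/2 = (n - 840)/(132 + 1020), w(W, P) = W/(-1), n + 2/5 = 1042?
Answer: 65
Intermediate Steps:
n = 5208/5 (n = -⅖ + 1042 = 5208/5 ≈ 1041.6)
w(W, P) = -W (w(W, P) = W*(-1) = -W)
F = 7/20 (F = 2*((5208/5 - 840)/(132 + 1020)) = 2*((1008/5)/1152) = 2*((1008/5)*(1/1152)) = 2*(7/40) = 7/20 ≈ 0.35000)
A(F) + w(-2194, 1867) = -2129 - 1*(-2194) = -2129 + 2194 = 65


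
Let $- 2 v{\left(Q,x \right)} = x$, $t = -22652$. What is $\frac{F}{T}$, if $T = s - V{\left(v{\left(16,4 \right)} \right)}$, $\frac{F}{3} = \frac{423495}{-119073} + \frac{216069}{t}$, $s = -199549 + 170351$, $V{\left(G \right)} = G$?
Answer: $\frac{560650679}{416659606544} \approx 0.0013456$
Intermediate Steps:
$v{\left(Q,x \right)} = - \frac{x}{2}$
$s = -29198$
$F = - \frac{5045856111}{128440076}$ ($F = 3 \left(\frac{423495}{-119073} + \frac{216069}{-22652}\right) = 3 \left(423495 \left(- \frac{1}{119073}\right) + 216069 \left(- \frac{1}{22652}\right)\right) = 3 \left(- \frac{141165}{39691} - \frac{30867}{3236}\right) = 3 \left(- \frac{1681952037}{128440076}\right) = - \frac{5045856111}{128440076} \approx -39.286$)
$T = -29196$ ($T = -29198 - \left(- \frac{1}{2}\right) 4 = -29198 - -2 = -29198 + 2 = -29196$)
$\frac{F}{T} = - \frac{5045856111}{128440076 \left(-29196\right)} = \left(- \frac{5045856111}{128440076}\right) \left(- \frac{1}{29196}\right) = \frac{560650679}{416659606544}$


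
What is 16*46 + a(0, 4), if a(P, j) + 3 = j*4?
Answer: 749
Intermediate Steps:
a(P, j) = -3 + 4*j (a(P, j) = -3 + j*4 = -3 + 4*j)
16*46 + a(0, 4) = 16*46 + (-3 + 4*4) = 736 + (-3 + 16) = 736 + 13 = 749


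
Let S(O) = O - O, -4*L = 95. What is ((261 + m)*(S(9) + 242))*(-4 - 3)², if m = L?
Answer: 5626621/2 ≈ 2.8133e+6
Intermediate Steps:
L = -95/4 (L = -¼*95 = -95/4 ≈ -23.750)
S(O) = 0
m = -95/4 ≈ -23.750
((261 + m)*(S(9) + 242))*(-4 - 3)² = ((261 - 95/4)*(0 + 242))*(-4 - 3)² = ((949/4)*242)*(-7)² = (114829/2)*49 = 5626621/2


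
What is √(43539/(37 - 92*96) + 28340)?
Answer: √2191773462995/8795 ≈ 168.33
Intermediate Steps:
√(43539/(37 - 92*96) + 28340) = √(43539/(37 - 8832) + 28340) = √(43539/(-8795) + 28340) = √(43539*(-1/8795) + 28340) = √(-43539/8795 + 28340) = √(249206761/8795) = √2191773462995/8795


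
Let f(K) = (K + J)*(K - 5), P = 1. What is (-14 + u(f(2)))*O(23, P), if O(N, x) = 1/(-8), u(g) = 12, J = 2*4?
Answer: 1/4 ≈ 0.25000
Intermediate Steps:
J = 8
f(K) = (-5 + K)*(8 + K) (f(K) = (K + 8)*(K - 5) = (8 + K)*(-5 + K) = (-5 + K)*(8 + K))
O(N, x) = -1/8
(-14 + u(f(2)))*O(23, P) = (-14 + 12)*(-1/8) = -2*(-1/8) = 1/4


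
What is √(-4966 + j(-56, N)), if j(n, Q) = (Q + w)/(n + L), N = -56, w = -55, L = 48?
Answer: I*√79234/4 ≈ 70.371*I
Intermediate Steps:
j(n, Q) = (-55 + Q)/(48 + n) (j(n, Q) = (Q - 55)/(n + 48) = (-55 + Q)/(48 + n))
√(-4966 + j(-56, N)) = √(-4966 + (-55 - 56)/(48 - 56)) = √(-4966 - 111/(-8)) = √(-4966 - ⅛*(-111)) = √(-4966 + 111/8) = √(-39617/8) = I*√79234/4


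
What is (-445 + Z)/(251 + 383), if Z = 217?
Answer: -114/317 ≈ -0.35962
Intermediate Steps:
(-445 + Z)/(251 + 383) = (-445 + 217)/(251 + 383) = -228/634 = -228*1/634 = -114/317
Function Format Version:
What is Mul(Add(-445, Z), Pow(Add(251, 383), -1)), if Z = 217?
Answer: Rational(-114, 317) ≈ -0.35962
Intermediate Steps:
Mul(Add(-445, Z), Pow(Add(251, 383), -1)) = Mul(Add(-445, 217), Pow(Add(251, 383), -1)) = Mul(-228, Pow(634, -1)) = Mul(-228, Rational(1, 634)) = Rational(-114, 317)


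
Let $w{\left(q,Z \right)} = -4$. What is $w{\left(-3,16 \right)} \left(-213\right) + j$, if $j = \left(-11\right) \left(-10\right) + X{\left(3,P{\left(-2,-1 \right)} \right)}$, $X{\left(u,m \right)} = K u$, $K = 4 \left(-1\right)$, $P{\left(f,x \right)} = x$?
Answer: $950$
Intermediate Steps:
$K = -4$
$X{\left(u,m \right)} = - 4 u$
$j = 98$ ($j = \left(-11\right) \left(-10\right) - 12 = 110 - 12 = 98$)
$w{\left(-3,16 \right)} \left(-213\right) + j = \left(-4\right) \left(-213\right) + 98 = 852 + 98 = 950$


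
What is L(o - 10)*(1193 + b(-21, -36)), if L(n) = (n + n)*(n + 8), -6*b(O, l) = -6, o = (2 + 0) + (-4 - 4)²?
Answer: 8558592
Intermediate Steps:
o = 66 (o = 2 + (-8)² = 2 + 64 = 66)
b(O, l) = 1 (b(O, l) = -⅙*(-6) = 1)
L(n) = 2*n*(8 + n) (L(n) = (2*n)*(8 + n) = 2*n*(8 + n))
L(o - 10)*(1193 + b(-21, -36)) = (2*(66 - 10)*(8 + (66 - 10)))*(1193 + 1) = (2*56*(8 + 56))*1194 = (2*56*64)*1194 = 7168*1194 = 8558592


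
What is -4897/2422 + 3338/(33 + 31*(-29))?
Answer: -6162719/1048726 ≈ -5.8764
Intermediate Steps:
-4897/2422 + 3338/(33 + 31*(-29)) = -4897*1/2422 + 3338/(33 - 899) = -4897/2422 + 3338/(-866) = -4897/2422 + 3338*(-1/866) = -4897/2422 - 1669/433 = -6162719/1048726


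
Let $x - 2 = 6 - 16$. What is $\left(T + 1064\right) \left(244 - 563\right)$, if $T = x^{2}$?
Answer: $-359832$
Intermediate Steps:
$x = -8$ ($x = 2 + \left(6 - 16\right) = 2 - 10 = -8$)
$T = 64$ ($T = \left(-8\right)^{2} = 64$)
$\left(T + 1064\right) \left(244 - 563\right) = \left(64 + 1064\right) \left(244 - 563\right) = 1128 \left(244 - 563\right) = 1128 \left(-319\right) = -359832$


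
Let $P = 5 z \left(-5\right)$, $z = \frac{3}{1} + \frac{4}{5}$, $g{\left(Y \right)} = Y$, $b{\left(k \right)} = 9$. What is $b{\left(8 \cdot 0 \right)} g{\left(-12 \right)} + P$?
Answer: $-203$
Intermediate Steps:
$z = \frac{19}{5}$ ($z = 3 \cdot 1 + 4 \cdot \frac{1}{5} = 3 + \frac{4}{5} = \frac{19}{5} \approx 3.8$)
$P = -95$ ($P = 5 \cdot \frac{19}{5} \left(-5\right) = 19 \left(-5\right) = -95$)
$b{\left(8 \cdot 0 \right)} g{\left(-12 \right)} + P = 9 \left(-12\right) - 95 = -108 - 95 = -203$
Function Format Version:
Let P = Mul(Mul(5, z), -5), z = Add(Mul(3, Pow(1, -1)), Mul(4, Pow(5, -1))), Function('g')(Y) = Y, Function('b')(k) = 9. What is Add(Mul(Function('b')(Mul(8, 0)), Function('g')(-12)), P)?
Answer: -203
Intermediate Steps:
z = Rational(19, 5) (z = Add(Mul(3, 1), Mul(4, Rational(1, 5))) = Add(3, Rational(4, 5)) = Rational(19, 5) ≈ 3.8000)
P = -95 (P = Mul(Mul(5, Rational(19, 5)), -5) = Mul(19, -5) = -95)
Add(Mul(Function('b')(Mul(8, 0)), Function('g')(-12)), P) = Add(Mul(9, -12), -95) = Add(-108, -95) = -203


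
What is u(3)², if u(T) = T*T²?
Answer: 729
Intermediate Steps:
u(T) = T³
u(3)² = (3³)² = 27² = 729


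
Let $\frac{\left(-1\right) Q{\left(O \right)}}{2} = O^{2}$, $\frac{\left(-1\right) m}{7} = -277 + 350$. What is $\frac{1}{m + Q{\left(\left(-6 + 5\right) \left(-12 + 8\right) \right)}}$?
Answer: $- \frac{1}{543} \approx -0.0018416$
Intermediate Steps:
$m = -511$ ($m = - 7 \left(-277 + 350\right) = \left(-7\right) 73 = -511$)
$Q{\left(O \right)} = - 2 O^{2}$
$\frac{1}{m + Q{\left(\left(-6 + 5\right) \left(-12 + 8\right) \right)}} = \frac{1}{-511 - 2 \left(\left(-6 + 5\right) \left(-12 + 8\right)\right)^{2}} = \frac{1}{-511 - 2 \left(\left(-1\right) \left(-4\right)\right)^{2}} = \frac{1}{-511 - 2 \cdot 4^{2}} = \frac{1}{-511 - 32} = \frac{1}{-543} = - \frac{1}{543}$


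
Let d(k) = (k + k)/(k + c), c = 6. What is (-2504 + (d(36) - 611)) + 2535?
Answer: -4048/7 ≈ -578.29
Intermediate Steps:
d(k) = 2*k/(6 + k) (d(k) = (k + k)/(k + 6) = (2*k)/(6 + k) = 2*k/(6 + k))
(-2504 + (d(36) - 611)) + 2535 = (-2504 + (2*36/(6 + 36) - 611)) + 2535 = (-2504 + (2*36/42 - 611)) + 2535 = (-2504 + (2*36*(1/42) - 611)) + 2535 = (-2504 + (12/7 - 611)) + 2535 = (-2504 - 4265/7) + 2535 = -21793/7 + 2535 = -4048/7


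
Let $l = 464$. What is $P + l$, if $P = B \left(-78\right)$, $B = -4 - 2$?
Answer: $932$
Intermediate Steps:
$B = -6$
$P = 468$ ($P = \left(-6\right) \left(-78\right) = 468$)
$P + l = 468 + 464 = 932$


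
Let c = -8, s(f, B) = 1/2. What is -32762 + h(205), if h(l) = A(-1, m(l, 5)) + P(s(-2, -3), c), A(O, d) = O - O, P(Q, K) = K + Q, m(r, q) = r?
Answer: -65539/2 ≈ -32770.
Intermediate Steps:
s(f, B) = ½
A(O, d) = 0
h(l) = -15/2 (h(l) = 0 + (-8 + ½) = 0 - 15/2 = -15/2)
-32762 + h(205) = -32762 - 15/2 = -65539/2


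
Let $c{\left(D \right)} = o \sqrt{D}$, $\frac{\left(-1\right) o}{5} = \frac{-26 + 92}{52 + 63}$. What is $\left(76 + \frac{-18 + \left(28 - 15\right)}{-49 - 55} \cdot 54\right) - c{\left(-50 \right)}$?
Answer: $\frac{4087}{52} + \frac{330 i \sqrt{2}}{23} \approx 78.596 + 20.291 i$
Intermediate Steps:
$o = - \frac{66}{23}$ ($o = - 5 \frac{-26 + 92}{52 + 63} = - 5 \cdot \frac{66}{115} = - 5 \cdot 66 \cdot \frac{1}{115} = \left(-5\right) \frac{66}{115} = - \frac{66}{23} \approx -2.8696$)
$c{\left(D \right)} = - \frac{66 \sqrt{D}}{23}$
$\left(76 + \frac{-18 + \left(28 - 15\right)}{-49 - 55} \cdot 54\right) - c{\left(-50 \right)} = \left(76 + \frac{-18 + \left(28 - 15\right)}{-49 - 55} \cdot 54\right) - - \frac{66 \sqrt{-50}}{23} = \left(76 + \frac{-18 + 13}{-104} \cdot 54\right) - - \frac{66 \cdot 5 i \sqrt{2}}{23} = \left(76 + \left(-5\right) \left(- \frac{1}{104}\right) 54\right) - - \frac{330 i \sqrt{2}}{23} = \left(76 + \frac{5}{104} \cdot 54\right) + \frac{330 i \sqrt{2}}{23} = \left(76 + \frac{135}{52}\right) + \frac{330 i \sqrt{2}}{23} = \frac{4087}{52} + \frac{330 i \sqrt{2}}{23}$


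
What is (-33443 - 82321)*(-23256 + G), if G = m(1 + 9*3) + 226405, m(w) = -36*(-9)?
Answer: -23554848372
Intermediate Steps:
m(w) = 324
G = 226729 (G = 324 + 226405 = 226729)
(-33443 - 82321)*(-23256 + G) = (-33443 - 82321)*(-23256 + 226729) = -115764*203473 = -23554848372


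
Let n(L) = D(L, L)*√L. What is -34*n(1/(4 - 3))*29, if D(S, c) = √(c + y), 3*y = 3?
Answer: -986*√2 ≈ -1394.4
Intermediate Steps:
y = 1 (y = (⅓)*3 = 1)
D(S, c) = √(1 + c) (D(S, c) = √(c + 1) = √(1 + c))
n(L) = √L*√(1 + L) (n(L) = √(1 + L)*√L = √L*√(1 + L))
-34*n(1/(4 - 3))*29 = -34*√(1/(4 - 3))*√(1 + 1/(4 - 3))*29 = -34*√(1/1)*√(1 + 1/1)*29 = -34*√1*√(1 + 1)*29 = -34*√2*29 = -986*√2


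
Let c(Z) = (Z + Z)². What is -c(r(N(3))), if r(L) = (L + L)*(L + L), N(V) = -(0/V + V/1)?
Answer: -5184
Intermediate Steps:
N(V) = -V (N(V) = -(0 + V*1) = -(0 + V) = -V)
r(L) = 4*L² (r(L) = (2*L)*(2*L) = 4*L²)
c(Z) = 4*Z² (c(Z) = (2*Z)² = 4*Z²)
-c(r(N(3))) = -4*(4*(-1*3)²)² = -4*(4*(-3)²)² = -4*(4*9)² = -4*36² = -4*1296 = -1*5184 = -5184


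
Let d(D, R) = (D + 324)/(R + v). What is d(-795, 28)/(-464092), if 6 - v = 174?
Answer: -3/413840 ≈ -7.2492e-6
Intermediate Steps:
v = -168 (v = 6 - 1*174 = 6 - 174 = -168)
d(D, R) = (324 + D)/(-168 + R) (d(D, R) = (D + 324)/(R - 168) = (324 + D)/(-168 + R))
d(-795, 28)/(-464092) = ((324 - 795)/(-168 + 28))/(-464092) = (-471/(-140))*(-1/464092) = -1/140*(-471)*(-1/464092) = (471/140)*(-1/464092) = -3/413840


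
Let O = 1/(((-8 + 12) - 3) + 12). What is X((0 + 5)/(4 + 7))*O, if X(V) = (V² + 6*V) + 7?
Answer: 1202/1573 ≈ 0.76414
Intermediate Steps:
X(V) = 7 + V² + 6*V
O = 1/13 (O = 1/((4 - 3) + 12) = 1/(1 + 12) = 1/13 ≈ 0.076923)
X((0 + 5)/(4 + 7))*O = (7 + ((0 + 5)/(4 + 7))² + 6*((0 + 5)/(4 + 7)))*(1/13) = (7 + (5/11)² + 6*(5/11))*(1/13) = (7 + 25/121 + 30/11)*(1/13) = (1202/121)*(1/13) = 1202/1573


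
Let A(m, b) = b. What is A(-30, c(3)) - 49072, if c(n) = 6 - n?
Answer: -49069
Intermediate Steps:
A(-30, c(3)) - 49072 = (6 - 1*3) - 49072 = (6 - 3) - 49072 = 3 - 49072 = -49069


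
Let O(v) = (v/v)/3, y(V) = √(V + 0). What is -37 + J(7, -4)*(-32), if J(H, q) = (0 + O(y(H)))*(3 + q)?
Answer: -79/3 ≈ -26.333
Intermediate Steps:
y(V) = √V
O(v) = ⅓ (O(v) = 1*(⅓) = ⅓)
J(H, q) = 1 + q/3 (J(H, q) = (0 + ⅓)*(3 + q) = (3 + q)/3 = 1 + q/3)
-37 + J(7, -4)*(-32) = -37 + (1 + (⅓)*(-4))*(-32) = -37 + (1 - 4/3)*(-32) = -37 - ⅓*(-32) = -37 + 32/3 = -79/3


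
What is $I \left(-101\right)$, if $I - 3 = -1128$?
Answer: $113625$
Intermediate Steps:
$I = -1125$ ($I = 3 - 1128 = -1125$)
$I \left(-101\right) = \left(-1125\right) \left(-101\right) = 113625$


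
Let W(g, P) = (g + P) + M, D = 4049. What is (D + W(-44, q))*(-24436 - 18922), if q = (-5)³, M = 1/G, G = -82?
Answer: -6897368961/41 ≈ -1.6823e+8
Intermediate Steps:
M = -1/82 (M = 1/(-82) = -1/82 ≈ -0.012195)
q = -125
W(g, P) = -1/82 + P + g (W(g, P) = (g + P) - 1/82 = (P + g) - 1/82 = -1/82 + P + g)
(D + W(-44, q))*(-24436 - 18922) = (4049 + (-1/82 - 125 - 44))*(-24436 - 18922) = (4049 - 13859/82)*(-43358) = (318159/82)*(-43358) = -6897368961/41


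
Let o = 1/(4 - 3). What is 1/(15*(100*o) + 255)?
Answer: 1/1755 ≈ 0.00056980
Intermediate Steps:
o = 1 (o = 1/1 = 1)
1/(15*(100*o) + 255) = 1/(15*(100*1) + 255) = 1/(15*100 + 255) = 1/(1500 + 255) = 1/1755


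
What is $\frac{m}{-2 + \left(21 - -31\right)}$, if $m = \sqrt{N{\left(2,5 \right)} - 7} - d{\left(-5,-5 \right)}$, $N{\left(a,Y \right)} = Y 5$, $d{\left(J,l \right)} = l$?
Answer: $\frac{1}{10} + \frac{3 \sqrt{2}}{50} \approx 0.18485$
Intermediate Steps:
$N{\left(a,Y \right)} = 5 Y$
$m = 5 + 3 \sqrt{2}$ ($m = \sqrt{5 \cdot 5 - 7} - -5 = \sqrt{25 - 7} + 5 = \sqrt{18} + 5 = 3 \sqrt{2} + 5 = 5 + 3 \sqrt{2} \approx 9.2426$)
$\frac{m}{-2 + \left(21 - -31\right)} = \frac{5 + 3 \sqrt{2}}{-2 + \left(21 - -31\right)} = \frac{5 + 3 \sqrt{2}}{-2 + \left(21 + 31\right)} = \frac{5 + 3 \sqrt{2}}{-2 + 52} = \frac{5 + 3 \sqrt{2}}{50} = \left(5 + 3 \sqrt{2}\right) \frac{1}{50} = \frac{1}{10} + \frac{3 \sqrt{2}}{50}$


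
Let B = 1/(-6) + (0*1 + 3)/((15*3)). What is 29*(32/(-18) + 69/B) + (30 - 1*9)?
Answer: -180365/9 ≈ -20041.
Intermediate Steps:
B = -1/10 (B = 1*(-1/6) + (0 + 3)/45 = -1/6 + 3*(1/45) = -1/6 + 1/15 = -1/10 ≈ -0.10000)
29*(32/(-18) + 69/B) + (30 - 1*9) = 29*(32/(-18) + 69/(-1/10)) + (30 - 1*9) = 29*(32*(-1/18) + 69*(-10)) + (30 - 9) = 29*(-16/9 - 690) + 21 = 29*(-6226/9) + 21 = -180554/9 + 21 = -180365/9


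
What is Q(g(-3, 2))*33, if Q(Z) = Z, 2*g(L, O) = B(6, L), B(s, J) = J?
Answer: -99/2 ≈ -49.500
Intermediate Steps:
g(L, O) = L/2
Q(g(-3, 2))*33 = ((½)*(-3))*33 = -3/2*33 = -99/2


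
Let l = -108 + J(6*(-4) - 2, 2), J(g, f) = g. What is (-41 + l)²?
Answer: 30625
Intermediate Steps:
l = -134 (l = -108 + (6*(-4) - 2) = -108 + (-24 - 2) = -108 - 26 = -134)
(-41 + l)² = (-41 - 134)² = (-175)² = 30625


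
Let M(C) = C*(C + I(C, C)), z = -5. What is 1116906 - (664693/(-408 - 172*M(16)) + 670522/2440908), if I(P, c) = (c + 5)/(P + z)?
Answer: 372570263877947329/333569605464 ≈ 1.1169e+6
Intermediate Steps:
I(P, c) = (5 + c)/(-5 + P) (I(P, c) = (c + 5)/(P - 5) = (5 + c)/(-5 + P))
M(C) = C*(C + (5 + C)/(-5 + C))
1116906 - (664693/(-408 - 172*M(16)) + 670522/2440908) = 1116906 - (664693/(-408 - 2752*(5 + 16 + 16*(-5 + 16))/(-5 + 16)) + 670522/2440908) = 1116906 - (664693/(-408 - 2752*(5 + 16 + 16*11)/11) + 670522*(1/2440908)) = 1116906 - (664693/(-408 - 2752*(5 + 16 + 176)/11) + 335261/1220454) = 1116906 - (664693/(-408 - 2752*197/11) + 335261/1220454) = 1116906 - (664693/(-408 - 172*3152/11) + 335261/1220454) = 1116906 - (664693/(-408 - 542144/11) + 335261/1220454) = 1116906 - (664693/(-546632/11) + 335261/1220454) = 1116906 - (664693*(-11/546632) + 335261/1220454) = 1116906 - (-7311623/546632 + 335261/1220454) = 1116906 - 1*(-4370117572945/333569605464) = 1116906 + 4370117572945/333569605464 = 372570263877947329/333569605464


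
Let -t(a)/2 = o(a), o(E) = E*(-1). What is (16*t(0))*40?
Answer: 0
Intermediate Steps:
o(E) = -E
t(a) = 2*a (t(a) = -(-2)*a = 2*a)
(16*t(0))*40 = (16*(2*0))*40 = (16*0)*40 = 0*40 = 0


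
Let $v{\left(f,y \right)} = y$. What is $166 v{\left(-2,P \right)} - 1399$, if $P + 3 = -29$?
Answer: $-6711$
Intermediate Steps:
$P = -32$ ($P = -3 - 29 = -32$)
$166 v{\left(-2,P \right)} - 1399 = 166 \left(-32\right) - 1399 = -5312 - 1399 = -6711$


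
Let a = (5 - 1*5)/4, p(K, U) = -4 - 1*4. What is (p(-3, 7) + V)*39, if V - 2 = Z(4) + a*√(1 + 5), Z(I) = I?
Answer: -78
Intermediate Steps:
p(K, U) = -8 (p(K, U) = -4 - 4 = -8)
a = 0 (a = (5 - 5)*(¼) = 0*(¼) = 0)
V = 6 (V = 2 + (4 + 0*√(1 + 5)) = 2 + (4 + 0*√6) = 2 + (4 + 0) = 2 + 4 = 6)
(p(-3, 7) + V)*39 = (-8 + 6)*39 = -2*39 = -78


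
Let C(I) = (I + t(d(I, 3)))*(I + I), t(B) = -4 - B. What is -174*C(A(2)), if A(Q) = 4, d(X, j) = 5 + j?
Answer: 11136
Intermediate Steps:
C(I) = 2*I*(-12 + I) (C(I) = (I + (-4 - (5 + 3)))*(I + I) = (I + (-4 - 1*8))*(2*I) = (I + (-4 - 8))*(2*I) = (I - 12)*(2*I) = (-12 + I)*(2*I) = 2*I*(-12 + I))
-174*C(A(2)) = -348*4*(-12 + 4) = -348*4*(-8) = -174*(-64) = 11136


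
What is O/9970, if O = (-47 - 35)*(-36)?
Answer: 1476/4985 ≈ 0.29609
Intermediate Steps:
O = 2952 (O = -82*(-36) = 2952)
O/9970 = 2952/9970 = 2952*(1/9970) = 1476/4985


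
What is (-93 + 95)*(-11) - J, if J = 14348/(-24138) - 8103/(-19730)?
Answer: -5194922227/238121370 ≈ -21.816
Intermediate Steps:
J = -43747913/238121370 (J = 14348*(-1/24138) - 8103*(-1/19730) = -7174/12069 + 8103/19730 = -43747913/238121370 ≈ -0.18372)
(-93 + 95)*(-11) - J = (-93 + 95)*(-11) - 1*(-43747913/238121370) = 2*(-11) + 43747913/238121370 = -22 + 43747913/238121370 = -5194922227/238121370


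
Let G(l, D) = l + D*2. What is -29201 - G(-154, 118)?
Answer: -29283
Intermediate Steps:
G(l, D) = l + 2*D
-29201 - G(-154, 118) = -29201 - (-154 + 2*118) = -29201 - (-154 + 236) = -29201 - 1*82 = -29201 - 82 = -29283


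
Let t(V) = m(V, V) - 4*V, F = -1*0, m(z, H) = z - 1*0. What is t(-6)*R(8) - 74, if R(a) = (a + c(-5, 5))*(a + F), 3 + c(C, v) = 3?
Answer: 1078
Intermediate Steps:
m(z, H) = z (m(z, H) = z + 0 = z)
c(C, v) = 0 (c(C, v) = -3 + 3 = 0)
F = 0
R(a) = a² (R(a) = (a + 0)*(a + 0) = a*a = a²)
t(V) = -3*V (t(V) = V - 4*V = -3*V)
t(-6)*R(8) - 74 = -3*(-6)*8² - 74 = 18*64 - 74 = 1152 - 74 = 1078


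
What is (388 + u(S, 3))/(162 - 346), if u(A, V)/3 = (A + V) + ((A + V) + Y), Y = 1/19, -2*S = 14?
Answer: -6919/3496 ≈ -1.9791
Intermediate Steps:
S = -7 (S = -½*14 = -7)
Y = 1/19 ≈ 0.052632
u(A, V) = 3/19 + 6*A + 6*V (u(A, V) = 3*((A + V) + ((A + V) + 1/19)) = 3*((A + V) + (1/19 + A + V)) = 3*(1/19 + 2*A + 2*V) = 3/19 + 6*A + 6*V)
(388 + u(S, 3))/(162 - 346) = (388 + (3/19 + 6*(-7) + 6*3))/(162 - 346) = (388 + (3/19 - 42 + 18))/(-184) = (388 - 453/19)*(-1/184) = (6919/19)*(-1/184) = -6919/3496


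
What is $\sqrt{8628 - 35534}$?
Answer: $i \sqrt{26906} \approx 164.03 i$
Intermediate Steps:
$\sqrt{8628 - 35534} = \sqrt{-26906} = i \sqrt{26906}$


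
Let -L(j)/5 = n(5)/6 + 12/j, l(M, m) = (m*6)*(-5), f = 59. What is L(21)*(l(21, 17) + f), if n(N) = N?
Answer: 133045/42 ≈ 3167.7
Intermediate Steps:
l(M, m) = -30*m (l(M, m) = (6*m)*(-5) = -30*m)
L(j) = -25/6 - 60/j (L(j) = -5*(5/6 + 12/j) = -5*(5*(⅙) + 12/j) = -5*(⅚ + 12/j) = -25/6 - 60/j)
L(21)*(l(21, 17) + f) = (-25/6 - 60/21)*(-30*17 + 59) = (-25/6 - 60*1/21)*(-510 + 59) = (-25/6 - 20/7)*(-451) = -295/42*(-451) = 133045/42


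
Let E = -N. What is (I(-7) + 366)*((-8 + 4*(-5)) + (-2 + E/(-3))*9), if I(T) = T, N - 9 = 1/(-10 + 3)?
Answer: -48824/7 ≈ -6974.9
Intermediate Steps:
N = 62/7 (N = 9 + 1/(-10 + 3) = 9 + 1/(-7) = 9 - ⅐ = 62/7 ≈ 8.8571)
E = -62/7 (E = -1*62/7 = -62/7 ≈ -8.8571)
(I(-7) + 366)*((-8 + 4*(-5)) + (-2 + E/(-3))*9) = (-7 + 366)*((-8 + 4*(-5)) + (-2 - 62/7/(-3))*9) = 359*((-8 - 20) + (-2 - 62/7*(-⅓))*9) = 359*(-28 + (-2 + 62/21)*9) = 359*(-28 + (20/21)*9) = 359*(-28 + 60/7) = 359*(-136/7) = -48824/7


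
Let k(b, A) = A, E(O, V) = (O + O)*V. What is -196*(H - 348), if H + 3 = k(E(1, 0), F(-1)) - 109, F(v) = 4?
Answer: 89376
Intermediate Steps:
E(O, V) = 2*O*V (E(O, V) = (2*O)*V = 2*O*V)
H = -108 (H = -3 + (4 - 109) = -3 - 105 = -108)
-196*(H - 348) = -196*(-108 - 348) = -196*(-456) = 89376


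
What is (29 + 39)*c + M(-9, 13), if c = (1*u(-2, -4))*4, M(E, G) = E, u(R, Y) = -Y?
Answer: 1079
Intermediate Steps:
c = 16 (c = (1*(-1*(-4)))*4 = (1*4)*4 = 4*4 = 16)
(29 + 39)*c + M(-9, 13) = (29 + 39)*16 - 9 = 68*16 - 9 = 1088 - 9 = 1079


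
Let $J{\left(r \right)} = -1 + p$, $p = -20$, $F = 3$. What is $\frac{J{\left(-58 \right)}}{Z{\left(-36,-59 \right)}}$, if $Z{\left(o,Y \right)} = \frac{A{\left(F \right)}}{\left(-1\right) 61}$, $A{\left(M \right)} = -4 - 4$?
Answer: $- \frac{1281}{8} \approx -160.13$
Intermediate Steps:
$A{\left(M \right)} = -8$ ($A{\left(M \right)} = -4 - 4 = -8$)
$Z{\left(o,Y \right)} = \frac{8}{61}$ ($Z{\left(o,Y \right)} = - \frac{8}{\left(-1\right) 61} = - \frac{8}{-61} = \left(-8\right) \left(- \frac{1}{61}\right) = \frac{8}{61}$)
$J{\left(r \right)} = -21$ ($J{\left(r \right)} = -1 - 20 = -21$)
$\frac{J{\left(-58 \right)}}{Z{\left(-36,-59 \right)}} = - \frac{21}{\frac{8}{61}} = \left(-21\right) \frac{61}{8} = - \frac{1281}{8}$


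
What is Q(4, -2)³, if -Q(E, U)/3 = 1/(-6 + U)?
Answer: 27/512 ≈ 0.052734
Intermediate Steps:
Q(E, U) = -3/(-6 + U)
Q(4, -2)³ = (-3/(-6 - 2))³ = (-3/(-8))³ = (-3*(-⅛))³ = (3/8)³ = 27/512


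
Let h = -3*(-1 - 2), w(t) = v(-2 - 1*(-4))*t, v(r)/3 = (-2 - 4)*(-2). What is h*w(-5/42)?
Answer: -270/7 ≈ -38.571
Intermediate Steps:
v(r) = 36 (v(r) = 3*((-2 - 4)*(-2)) = 3*(-6*(-2)) = 3*12 = 36)
w(t) = 36*t
h = 9 (h = -3*(-3) = 9)
h*w(-5/42) = 9*(36*(-5/42)) = 9*(-30/7) = -270/7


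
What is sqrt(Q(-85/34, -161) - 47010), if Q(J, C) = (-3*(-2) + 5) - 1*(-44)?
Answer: I*sqrt(46955) ≈ 216.69*I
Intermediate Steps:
Q(J, C) = 55 (Q(J, C) = (6 + 5) + 44 = 11 + 44 = 55)
sqrt(Q(-85/34, -161) - 47010) = sqrt(55 - 47010) = sqrt(-46955) = I*sqrt(46955)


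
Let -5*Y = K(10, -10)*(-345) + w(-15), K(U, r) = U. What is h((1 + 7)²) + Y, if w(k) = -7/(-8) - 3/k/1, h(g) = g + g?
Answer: 163557/200 ≈ 817.79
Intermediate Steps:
h(g) = 2*g
w(k) = 7/8 - 3/k (w(k) = -7*(-⅛) - 3/k*1 = 7/8 - 3/k)
Y = 137957/200 (Y = -(10*(-345) + (7/8 - 3/(-15)))/5 = -(-3450 + (7/8 - 3*(-1/15)))/5 = -(-3450 + (7/8 + ⅕))/5 = -(-3450 + 43/40)/5 = -⅕*(-137957/40) = 137957/200 ≈ 689.79)
h((1 + 7)²) + Y = 2*(1 + 7)² + 137957/200 = 2*8² + 137957/200 = 2*64 + 137957/200 = 128 + 137957/200 = 163557/200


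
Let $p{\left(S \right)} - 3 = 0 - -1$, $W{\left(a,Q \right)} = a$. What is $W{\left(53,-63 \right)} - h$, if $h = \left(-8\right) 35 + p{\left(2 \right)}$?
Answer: $329$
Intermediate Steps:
$p{\left(S \right)} = 4$ ($p{\left(S \right)} = 3 + \left(0 - -1\right) = 3 + \left(0 + 1\right) = 3 + 1 = 4$)
$h = -276$ ($h = \left(-8\right) 35 + 4 = -280 + 4 = -276$)
$W{\left(53,-63 \right)} - h = 53 - -276 = 53 + 276 = 329$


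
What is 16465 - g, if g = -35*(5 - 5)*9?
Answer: 16465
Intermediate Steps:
g = 0 (g = -35*0*9 = 0*9 = 0)
16465 - g = 16465 - 1*0 = 16465 + 0 = 16465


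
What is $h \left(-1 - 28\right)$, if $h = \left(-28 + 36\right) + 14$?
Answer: $-638$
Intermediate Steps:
$h = 22$ ($h = 8 + 14 = 22$)
$h \left(-1 - 28\right) = 22 \left(-1 - 28\right) = 22 \left(-29\right) = -638$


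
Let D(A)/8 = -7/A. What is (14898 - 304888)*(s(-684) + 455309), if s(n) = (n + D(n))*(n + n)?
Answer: -403349700910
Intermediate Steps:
D(A) = -56/A (D(A) = 8*(-7/A) = -56/A)
s(n) = 2*n*(n - 56/n) (s(n) = (n - 56/n)*(n + n) = (n - 56/n)*(2*n) = 2*n*(n - 56/n))
(14898 - 304888)*(s(-684) + 455309) = (14898 - 304888)*((-112 + 2*(-684)²) + 455309) = -289990*((-112 + 2*467856) + 455309) = -289990*((-112 + 935712) + 455309) = -289990*(935600 + 455309) = -289990*1390909 = -403349700910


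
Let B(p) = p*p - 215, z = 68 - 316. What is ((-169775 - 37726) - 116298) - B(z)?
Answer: -385088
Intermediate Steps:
z = -248
B(p) = -215 + p² (B(p) = p² - 215 = -215 + p²)
((-169775 - 37726) - 116298) - B(z) = ((-169775 - 37726) - 116298) - (-215 + (-248)²) = (-207501 - 116298) - (-215 + 61504) = -323799 - 1*61289 = -323799 - 61289 = -385088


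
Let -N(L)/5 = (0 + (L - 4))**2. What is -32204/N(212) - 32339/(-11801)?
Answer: 1843902971/638198080 ≈ 2.8892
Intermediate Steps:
N(L) = -5*(-4 + L)**2 (N(L) = -5*(0 + (L - 4))**2 = -5*(0 + (-4 + L))**2 = -5*(-4 + L)**2)
-32204/N(212) - 32339/(-11801) = -32204*(-1/(5*(-4 + 212)**2)) - 32339/(-11801) = -32204/((-5*208**2)) - 32339*(-1/11801) = -32204/((-5*43264)) + 32339/11801 = -32204/(-216320) + 32339/11801 = -32204*(-1/216320) + 32339/11801 = 8051/54080 + 32339/11801 = 1843902971/638198080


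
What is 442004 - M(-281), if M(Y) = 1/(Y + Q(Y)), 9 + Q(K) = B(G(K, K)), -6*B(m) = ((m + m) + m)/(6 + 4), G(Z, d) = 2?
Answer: 1282253614/2901 ≈ 4.4200e+5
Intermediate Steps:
B(m) = -m/20 (B(m) = -((m + m) + m)/(6*(6 + 4)) = -(2*m + m)/(6*10) = -3*m/(6*10) = -m/20)
Q(K) = -91/10 (Q(K) = -9 - 1/20*2 = -9 - ⅒ = -91/10)
M(Y) = 1/(-91/10 + Y) (M(Y) = 1/(Y - 91/10) = 1/(-91/10 + Y))
442004 - M(-281) = 442004 - 10/(-91 + 10*(-281)) = 442004 - 10/(-91 - 2810) = 442004 - 10/(-2901) = 442004 - 10*(-1)/2901 = 442004 - 1*(-10/2901) = 442004 + 10/2901 = 1282253614/2901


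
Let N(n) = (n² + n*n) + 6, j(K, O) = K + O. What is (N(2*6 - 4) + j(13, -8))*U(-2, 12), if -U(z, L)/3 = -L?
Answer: 5004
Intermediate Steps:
U(z, L) = 3*L (U(z, L) = -(-3)*L = 3*L)
N(n) = 6 + 2*n² (N(n) = (n² + n²) + 6 = 2*n² + 6 = 6 + 2*n²)
(N(2*6 - 4) + j(13, -8))*U(-2, 12) = ((6 + 2*(2*6 - 4)²) + (13 - 8))*(3*12) = ((6 + 2*(12 - 4)²) + 5)*36 = ((6 + 2*8²) + 5)*36 = ((6 + 2*64) + 5)*36 = ((6 + 128) + 5)*36 = (134 + 5)*36 = 139*36 = 5004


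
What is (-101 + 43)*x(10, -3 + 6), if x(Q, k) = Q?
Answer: -580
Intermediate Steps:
(-101 + 43)*x(10, -3 + 6) = (-101 + 43)*10 = -58*10 = -580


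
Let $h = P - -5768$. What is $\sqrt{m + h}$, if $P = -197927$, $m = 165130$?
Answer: $i \sqrt{27029} \approx 164.41 i$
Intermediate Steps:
$h = -192159$ ($h = -197927 - -5768 = -197927 + 5768 = -192159$)
$\sqrt{m + h} = \sqrt{165130 - 192159} = \sqrt{-27029} = i \sqrt{27029}$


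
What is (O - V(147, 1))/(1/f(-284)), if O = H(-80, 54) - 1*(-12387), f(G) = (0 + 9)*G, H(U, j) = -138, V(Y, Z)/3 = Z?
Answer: -31300776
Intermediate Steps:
V(Y, Z) = 3*Z
f(G) = 9*G
O = 12249 (O = -138 - 1*(-12387) = -138 + 12387 = 12249)
(O - V(147, 1))/(1/f(-284)) = (12249 - 3)/(1/(9*(-284))) = (12249 - 1*3)/(1/(-2556)) = (12249 - 3)/(-1/2556) = 12246*(-2556) = -31300776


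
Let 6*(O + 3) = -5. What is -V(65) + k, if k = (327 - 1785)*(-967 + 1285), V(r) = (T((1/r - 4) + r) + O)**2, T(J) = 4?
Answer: -16691185/36 ≈ -4.6364e+5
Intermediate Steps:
O = -23/6 (O = -3 + (1/6)*(-5) = -3 - 5/6 = -23/6 ≈ -3.8333)
V(r) = 1/36 (V(r) = (4 - 23/6)**2 = (1/6)**2 = 1/36)
k = -463644 (k = -1458*318 = -463644)
-V(65) + k = -1*1/36 - 463644 = -1/36 - 463644 = -16691185/36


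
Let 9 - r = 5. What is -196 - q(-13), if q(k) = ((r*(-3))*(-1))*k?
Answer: -40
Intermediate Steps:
r = 4 (r = 9 - 1*5 = 9 - 5 = 4)
q(k) = 12*k (q(k) = ((4*(-3))*(-1))*k = (-12*(-1))*k = 12*k)
-196 - q(-13) = -196 - 12*(-13) = -196 - 1*(-156) = -196 + 156 = -40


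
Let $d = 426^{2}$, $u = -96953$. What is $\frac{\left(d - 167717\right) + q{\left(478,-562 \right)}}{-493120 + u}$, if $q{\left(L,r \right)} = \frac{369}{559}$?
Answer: $- \frac{7691650}{329850807} \approx -0.023319$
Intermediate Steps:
$d = 181476$
$q{\left(L,r \right)} = \frac{369}{559}$ ($q{\left(L,r \right)} = 369 \cdot \frac{1}{559} = \frac{369}{559}$)
$\frac{\left(d - 167717\right) + q{\left(478,-562 \right)}}{-493120 + u} = \frac{\left(181476 - 167717\right) + \frac{369}{559}}{-493120 - 96953} = \frac{13759 + \frac{369}{559}}{-590073} = \frac{7691650}{559} \left(- \frac{1}{590073}\right) = - \frac{7691650}{329850807}$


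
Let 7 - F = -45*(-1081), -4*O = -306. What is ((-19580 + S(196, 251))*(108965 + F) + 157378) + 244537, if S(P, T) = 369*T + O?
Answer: 8822481367/2 ≈ 4.4112e+9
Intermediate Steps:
O = 153/2 (O = -¼*(-306) = 153/2 ≈ 76.500)
F = -48638 (F = 7 - (-45)*(-1081) = 7 - 1*48645 = 7 - 48645 = -48638)
S(P, T) = 153/2 + 369*T (S(P, T) = 369*T + 153/2 = 153/2 + 369*T)
((-19580 + S(196, 251))*(108965 + F) + 157378) + 244537 = ((-19580 + (153/2 + 369*251))*(108965 - 48638) + 157378) + 244537 = ((-19580 + (153/2 + 92619))*60327 + 157378) + 244537 = ((-19580 + 185391/2)*60327 + 157378) + 244537 = ((146231/2)*60327 + 157378) + 244537 = (8821677537/2 + 157378) + 244537 = 8821992293/2 + 244537 = 8822481367/2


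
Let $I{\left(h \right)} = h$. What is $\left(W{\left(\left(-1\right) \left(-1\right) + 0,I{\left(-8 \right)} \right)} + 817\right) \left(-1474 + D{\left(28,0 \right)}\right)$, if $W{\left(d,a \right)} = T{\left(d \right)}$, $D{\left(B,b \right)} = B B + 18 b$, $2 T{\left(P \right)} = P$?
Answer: $-564075$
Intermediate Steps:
$T{\left(P \right)} = \frac{P}{2}$
$D{\left(B,b \right)} = B^{2} + 18 b$
$W{\left(d,a \right)} = \frac{d}{2}$
$\left(W{\left(\left(-1\right) \left(-1\right) + 0,I{\left(-8 \right)} \right)} + 817\right) \left(-1474 + D{\left(28,0 \right)}\right) = \left(\frac{\left(-1\right) \left(-1\right) + 0}{2} + 817\right) \left(-1474 + \left(28^{2} + 18 \cdot 0\right)\right) = \left(\frac{1 + 0}{2} + 817\right) \left(-1474 + \left(784 + 0\right)\right) = \left(\frac{1}{2} \cdot 1 + 817\right) \left(-1474 + 784\right) = \left(\frac{1}{2} + 817\right) \left(-690\right) = \frac{1635}{2} \left(-690\right) = -564075$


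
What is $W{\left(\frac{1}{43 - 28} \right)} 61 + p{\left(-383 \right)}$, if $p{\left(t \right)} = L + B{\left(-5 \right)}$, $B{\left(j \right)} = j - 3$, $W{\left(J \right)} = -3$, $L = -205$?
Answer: $-396$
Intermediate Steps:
$B{\left(j \right)} = -3 + j$
$p{\left(t \right)} = -213$ ($p{\left(t \right)} = -205 - 8 = -213$)
$W{\left(\frac{1}{43 - 28} \right)} 61 + p{\left(-383 \right)} = \left(-3\right) 61 - 213 = -183 - 213 = -396$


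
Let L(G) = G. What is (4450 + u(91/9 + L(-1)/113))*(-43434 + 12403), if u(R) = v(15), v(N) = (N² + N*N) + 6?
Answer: -152238086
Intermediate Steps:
v(N) = 6 + 2*N² (v(N) = (N² + N²) + 6 = 2*N² + 6 = 6 + 2*N²)
u(R) = 456 (u(R) = 6 + 2*15² = 6 + 2*225 = 6 + 450 = 456)
(4450 + u(91/9 + L(-1)/113))*(-43434 + 12403) = (4450 + 456)*(-43434 + 12403) = 4906*(-31031) = -152238086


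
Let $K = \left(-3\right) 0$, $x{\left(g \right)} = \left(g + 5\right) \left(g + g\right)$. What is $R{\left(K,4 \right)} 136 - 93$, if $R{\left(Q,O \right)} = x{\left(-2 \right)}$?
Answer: $-1725$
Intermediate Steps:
$x{\left(g \right)} = 2 g \left(5 + g\right)$ ($x{\left(g \right)} = \left(5 + g\right) 2 g = 2 g \left(5 + g\right)$)
$K = 0$
$R{\left(Q,O \right)} = -12$ ($R{\left(Q,O \right)} = 2 \left(-2\right) \left(5 - 2\right) = 2 \left(-2\right) 3 = -12$)
$R{\left(K,4 \right)} 136 - 93 = \left(-12\right) 136 - 93 = -1632 - 93 = -1725$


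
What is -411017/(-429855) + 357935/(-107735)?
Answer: -21915846586/9262085685 ≈ -2.3662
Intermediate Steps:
-411017/(-429855) + 357935/(-107735) = -411017*(-1/429855) + 357935*(-1/107735) = 411017/429855 - 71587/21547 = -21915846586/9262085685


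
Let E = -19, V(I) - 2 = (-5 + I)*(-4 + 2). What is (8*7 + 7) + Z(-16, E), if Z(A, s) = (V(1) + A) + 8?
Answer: 65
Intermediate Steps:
V(I) = 12 - 2*I (V(I) = 2 + (-5 + I)*(-4 + 2) = 2 + (-5 + I)*(-2) = 2 + (10 - 2*I) = 12 - 2*I)
Z(A, s) = 18 + A (Z(A, s) = ((12 - 2*1) + A) + 8 = ((12 - 2) + A) + 8 = (10 + A) + 8 = 18 + A)
(8*7 + 7) + Z(-16, E) = (8*7 + 7) + (18 - 16) = (56 + 7) + 2 = 63 + 2 = 65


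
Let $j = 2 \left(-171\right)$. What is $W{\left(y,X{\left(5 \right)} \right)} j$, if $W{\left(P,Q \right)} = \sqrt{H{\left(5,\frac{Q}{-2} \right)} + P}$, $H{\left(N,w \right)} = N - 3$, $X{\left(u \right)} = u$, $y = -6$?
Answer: $- 684 i \approx - 684.0 i$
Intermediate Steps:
$j = -342$
$H{\left(N,w \right)} = -3 + N$
$W{\left(P,Q \right)} = \sqrt{2 + P}$ ($W{\left(P,Q \right)} = \sqrt{\left(-3 + 5\right) + P} = \sqrt{2 + P}$)
$W{\left(y,X{\left(5 \right)} \right)} j = \sqrt{2 - 6} \left(-342\right) = \sqrt{-4} \left(-342\right) = 2 i \left(-342\right) = - 684 i$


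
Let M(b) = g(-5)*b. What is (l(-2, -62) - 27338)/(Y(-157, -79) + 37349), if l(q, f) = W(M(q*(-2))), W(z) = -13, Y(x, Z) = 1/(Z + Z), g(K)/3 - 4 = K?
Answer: -1440486/1967047 ≈ -0.73231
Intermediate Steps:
g(K) = 12 + 3*K
Y(x, Z) = 1/(2*Z)
M(b) = -3*b (M(b) = (12 + 3*(-5))*b = (12 - 15)*b = -3*b)
l(q, f) = -13
(l(-2, -62) - 27338)/(Y(-157, -79) + 37349) = (-13 - 27338)/((1/2)/(-79) + 37349) = -27351/((1/2)*(-1/79) + 37349) = -27351/(-1/158 + 37349) = -27351/5901141/158 = -27351*158/5901141 = -1440486/1967047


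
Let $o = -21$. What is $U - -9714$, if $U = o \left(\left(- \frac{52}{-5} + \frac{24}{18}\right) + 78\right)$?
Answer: $\frac{39148}{5} \approx 7829.6$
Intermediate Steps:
$U = - \frac{9422}{5}$ ($U = - 21 \left(\left(- \frac{52}{-5} + \frac{24}{18}\right) + 78\right) = - 21 \left(\left(\left(-52\right) \left(- \frac{1}{5}\right) + 24 \cdot \frac{1}{18}\right) + 78\right) = - 21 \left(\left(\frac{52}{5} + \frac{4}{3}\right) + 78\right) = - 21 \left(\frac{176}{15} + 78\right) = \left(-21\right) \frac{1346}{15} = - \frac{9422}{5} \approx -1884.4$)
$U - -9714 = - \frac{9422}{5} - -9714 = - \frac{9422}{5} + 9714 = \frac{39148}{5}$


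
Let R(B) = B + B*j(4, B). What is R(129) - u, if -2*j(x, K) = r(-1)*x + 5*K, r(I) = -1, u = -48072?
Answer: 13713/2 ≈ 6856.5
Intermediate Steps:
j(x, K) = x/2 - 5*K/2 (j(x, K) = -(-x + 5*K)/2 = x/2 - 5*K/2)
R(B) = B + B*(2 - 5*B/2) (R(B) = B + B*((½)*4 - 5*B/2) = B + B*(2 - 5*B/2))
R(129) - u = (½)*129*(6 - 5*129) - 1*(-48072) = (½)*129*(6 - 645) + 48072 = (½)*129*(-639) + 48072 = -82431/2 + 48072 = 13713/2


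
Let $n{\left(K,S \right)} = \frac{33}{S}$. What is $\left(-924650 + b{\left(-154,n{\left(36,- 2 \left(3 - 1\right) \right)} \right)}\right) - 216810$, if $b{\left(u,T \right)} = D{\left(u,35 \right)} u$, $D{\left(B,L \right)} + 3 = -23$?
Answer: $-1137456$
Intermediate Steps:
$D{\left(B,L \right)} = -26$ ($D{\left(B,L \right)} = -3 - 23 = -26$)
$b{\left(u,T \right)} = - 26 u$
$\left(-924650 + b{\left(-154,n{\left(36,- 2 \left(3 - 1\right) \right)} \right)}\right) - 216810 = \left(-924650 - -4004\right) - 216810 = \left(-924650 + 4004\right) - 216810 = -920646 - 216810 = -1137456$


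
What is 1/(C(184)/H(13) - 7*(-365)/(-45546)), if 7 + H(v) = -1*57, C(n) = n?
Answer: -182184/533999 ≈ -0.34117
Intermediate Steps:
H(v) = -64 (H(v) = -7 - 1*57 = -7 - 57 = -64)
1/(C(184)/H(13) - 7*(-365)/(-45546)) = 1/(184/(-64) - 7*(-365)/(-45546)) = 1/(184*(-1/64) + 2555*(-1/45546)) = 1/(-23/8 - 2555/45546) = 1/(-533999/182184) = -182184/533999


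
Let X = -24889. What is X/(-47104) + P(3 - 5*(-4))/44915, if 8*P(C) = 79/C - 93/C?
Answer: 1117885851/2115676160 ≈ 0.52838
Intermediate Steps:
P(C) = -7/(4*C) (P(C) = (79/C - 93/C)/8 = (-14/C)/8 = -7/(4*C))
X/(-47104) + P(3 - 5*(-4))/44915 = -24889/(-47104) - 7/(4*(3 - 5*(-4)))/44915 = -24889*(-1/47104) - 7/(4*(3 + 20))*(1/44915) = 24889/47104 - 7/4/23*(1/44915) = 24889/47104 - 7/4*1/23*(1/44915) = 24889/47104 - 7/92*1/44915 = 24889/47104 - 7/4132180 = 1117885851/2115676160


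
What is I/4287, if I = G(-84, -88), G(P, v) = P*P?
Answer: 2352/1429 ≈ 1.6459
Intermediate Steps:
G(P, v) = P**2
I = 7056 (I = (-84)**2 = 7056)
I/4287 = 7056/4287 = 7056*(1/4287) = 2352/1429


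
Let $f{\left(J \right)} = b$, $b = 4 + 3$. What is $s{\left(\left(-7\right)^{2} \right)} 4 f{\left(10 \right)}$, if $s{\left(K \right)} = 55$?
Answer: $1540$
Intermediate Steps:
$b = 7$
$f{\left(J \right)} = 7$
$s{\left(\left(-7\right)^{2} \right)} 4 f{\left(10 \right)} = 55 \cdot 4 \cdot 7 = 55 \cdot 28 = 1540$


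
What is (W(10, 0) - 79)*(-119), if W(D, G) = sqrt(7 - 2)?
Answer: 9401 - 119*sqrt(5) ≈ 9134.9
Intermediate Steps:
W(D, G) = sqrt(5)
(W(10, 0) - 79)*(-119) = (sqrt(5) - 79)*(-119) = (-79 + sqrt(5))*(-119) = 9401 - 119*sqrt(5)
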